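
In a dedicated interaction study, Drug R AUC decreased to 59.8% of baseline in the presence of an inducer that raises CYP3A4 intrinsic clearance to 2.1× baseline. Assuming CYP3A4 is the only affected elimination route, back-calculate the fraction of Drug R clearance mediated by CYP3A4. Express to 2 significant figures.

0.61

CL'/CL = 1 / 0.598 = 1.672
2.1·fm + (1 − fm) = 1.672
fm = (1.672 − 1) / (2.1 − 1) = 0.61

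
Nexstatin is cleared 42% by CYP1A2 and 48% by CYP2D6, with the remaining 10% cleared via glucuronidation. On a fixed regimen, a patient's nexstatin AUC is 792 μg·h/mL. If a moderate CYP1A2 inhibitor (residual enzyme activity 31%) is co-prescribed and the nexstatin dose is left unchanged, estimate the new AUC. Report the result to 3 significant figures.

CYP1A2: 0.42 × 0.31 = 0.1302
CYP2D6: 0.48 (unchanged)
Other: 0.1 (unchanged)
New clearance relative to baseline: 0.1302 + 0.48 + 0.1 = 0.7102.
New AUC = baseline ÷ relative clearance = 792 / 0.7102 = 1.12 × 10³ μg·h/mL.

1.12 × 10³ μg·h/mL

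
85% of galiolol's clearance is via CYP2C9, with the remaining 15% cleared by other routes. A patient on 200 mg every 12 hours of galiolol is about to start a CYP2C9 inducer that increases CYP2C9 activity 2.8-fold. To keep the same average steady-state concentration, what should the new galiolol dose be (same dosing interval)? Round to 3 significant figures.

506 mg

The CYP2C9 pathway (85% of clearance) is boosted to 2.8× activity: 0.85 × 2.8 = 2.38.
The remaining 15% of clearance is unaffected.
New clearance relative to baseline: 2.38 + 0.15 = 2.53.
To maintain the same steady-state level, dose must scale with clearance: new dose = 200 × 2.53 = 506 mg.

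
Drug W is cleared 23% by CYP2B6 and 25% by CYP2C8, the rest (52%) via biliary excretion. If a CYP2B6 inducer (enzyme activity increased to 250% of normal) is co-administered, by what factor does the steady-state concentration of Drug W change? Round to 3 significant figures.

CYP2B6: 0.23 × 2.5 = 0.575
CYP2C8: 0.25 (unchanged)
Other: 0.52 (unchanged)
CL_new/CL_old = 0.575 + 0.25 + 0.52 = 1.345.
Steady-state concentration is inversely proportional to clearance, so the fold-change is 1 / 1.345 = 0.743.

0.743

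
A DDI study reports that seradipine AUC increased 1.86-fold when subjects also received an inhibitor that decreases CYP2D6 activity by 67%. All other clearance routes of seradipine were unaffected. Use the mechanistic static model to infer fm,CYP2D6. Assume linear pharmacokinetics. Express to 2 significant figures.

0.69

Write x for the fraction cleared via CYP2D6. The observed AUC change means clearance fell to 1/1.86 = 0.5376 of baseline.
Only the CYP2D6 route changed, so 0.5376 = x·0.33 + (1 − x), giving x = 0.69.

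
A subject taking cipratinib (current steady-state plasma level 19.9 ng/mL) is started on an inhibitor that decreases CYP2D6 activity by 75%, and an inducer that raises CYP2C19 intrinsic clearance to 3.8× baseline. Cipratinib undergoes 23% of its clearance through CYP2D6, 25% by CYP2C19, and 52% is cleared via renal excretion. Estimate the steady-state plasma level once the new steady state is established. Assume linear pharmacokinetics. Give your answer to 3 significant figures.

The CYP2D6 pathway (23% of clearance) drops to 0.25× activity: 0.23 × 0.25 = 0.0575.
The CYP2C19 pathway (25% of clearance) rises to 3.8× activity: 0.25 × 3.8 = 0.95.
The remaining 52% of clearance is unaffected.
CL_new/CL_old = 0.0575 + 0.95 + 0.52 = 1.5275.
Dividing the baseline by the relative clearance: 19.9 / 1.5275 = 13.0 ng/mL.

13.0 ng/mL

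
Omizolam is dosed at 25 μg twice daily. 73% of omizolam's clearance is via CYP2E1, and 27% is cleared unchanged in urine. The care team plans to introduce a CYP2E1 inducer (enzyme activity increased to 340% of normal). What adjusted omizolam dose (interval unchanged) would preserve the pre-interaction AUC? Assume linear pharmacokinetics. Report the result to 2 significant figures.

The CYP2E1 pathway (73% of clearance) is boosted to 3.4× activity: 0.73 × 3.4 = 2.482.
Non-CYP routes (27%) are unchanged.
CL_new/CL_old = 2.482 + 0.27 = 2.752.
Css,avg = (dose rate)/CL, so holding Css fixed requires dose ∝ CL: 25 × 2.752 = 69 μg.

69 μg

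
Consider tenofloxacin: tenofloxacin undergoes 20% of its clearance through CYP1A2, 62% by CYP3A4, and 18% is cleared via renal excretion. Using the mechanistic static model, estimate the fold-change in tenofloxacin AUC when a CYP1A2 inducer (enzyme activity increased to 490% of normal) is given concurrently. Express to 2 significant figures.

0.56

The CYP1A2 pathway (20% of clearance) rises to 4.9× activity: 0.2 × 4.9 = 0.98.
CYP3A4 (62%) and the residual 18% are unaffected.
New clearance relative to baseline: 0.98 + 0.62 + 0.18 = 1.78.
AUC is inversely proportional to clearance, so the fold-change is 1 / 1.78 = 0.56.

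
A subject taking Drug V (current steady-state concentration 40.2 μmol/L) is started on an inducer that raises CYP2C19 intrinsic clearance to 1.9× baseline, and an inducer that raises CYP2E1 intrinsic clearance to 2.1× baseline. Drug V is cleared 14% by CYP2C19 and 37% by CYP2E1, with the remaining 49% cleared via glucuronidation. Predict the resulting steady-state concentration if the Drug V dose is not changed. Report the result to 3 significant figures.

26.2 μmol/L

CYP2C19: 0.14 × 1.9 = 0.266
CYP2E1: 0.37 × 2.1 = 0.777
Other: 0.49 (unchanged)
New clearance relative to baseline: 0.266 + 0.777 + 0.49 = 1.533.
Dividing the baseline by the relative clearance: 40.2 / 1.533 = 26.2 μmol/L.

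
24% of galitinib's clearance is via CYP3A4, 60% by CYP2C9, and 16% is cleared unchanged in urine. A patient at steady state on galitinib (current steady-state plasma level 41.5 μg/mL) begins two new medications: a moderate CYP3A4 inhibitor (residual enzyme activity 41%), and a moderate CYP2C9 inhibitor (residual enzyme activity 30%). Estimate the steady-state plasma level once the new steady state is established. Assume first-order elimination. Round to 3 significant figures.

94.7 μg/mL

The CYP3A4 pathway (24% of clearance) drops to 0.41× activity: 0.24 × 0.41 = 0.0984.
The CYP2C9 pathway (60% of clearance) drops to 0.3× activity: 0.6 × 0.3 = 0.18.
Non-CYP routes (16%) are unchanged.
Relative clearance = 0.0984 + 0.18 + 0.16 = 0.4384.
Steady-state plasma level ∝ 1/CL: new value = 41.5 / 0.4384 = 94.7 μg/mL.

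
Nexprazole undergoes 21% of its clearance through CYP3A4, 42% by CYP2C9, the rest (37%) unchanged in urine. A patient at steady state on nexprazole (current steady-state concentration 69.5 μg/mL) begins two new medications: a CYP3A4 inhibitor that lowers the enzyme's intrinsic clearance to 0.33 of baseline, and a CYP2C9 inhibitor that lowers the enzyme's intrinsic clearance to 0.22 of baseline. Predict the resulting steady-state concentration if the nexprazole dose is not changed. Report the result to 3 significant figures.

The CYP3A4 pathway (21% of clearance) is reduced to 0.33× activity: 0.21 × 0.33 = 0.0693.
The CYP2C9 pathway (42% of clearance) drops to 0.22× activity: 0.42 × 0.22 = 0.0924.
The remaining 37% of clearance is unaffected.
New clearance relative to baseline: 0.0693 + 0.0924 + 0.37 = 0.5317.
Dividing the baseline by the relative clearance: 69.5 / 0.5317 = 131 μg/mL.

131 μg/mL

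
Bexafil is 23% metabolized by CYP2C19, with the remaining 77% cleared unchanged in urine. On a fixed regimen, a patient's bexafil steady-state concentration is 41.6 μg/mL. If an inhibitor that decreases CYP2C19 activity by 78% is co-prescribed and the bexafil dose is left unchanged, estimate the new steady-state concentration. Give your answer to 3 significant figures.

CYP2C19: 0.23 × 0.22 = 0.0506
Other: 0.77 (unchanged)
CL_new/CL_old = 0.0506 + 0.77 = 0.8206.
New steady-state concentration = baseline ÷ relative clearance = 41.6 / 0.8206 = 50.7 μg/mL.

50.7 μg/mL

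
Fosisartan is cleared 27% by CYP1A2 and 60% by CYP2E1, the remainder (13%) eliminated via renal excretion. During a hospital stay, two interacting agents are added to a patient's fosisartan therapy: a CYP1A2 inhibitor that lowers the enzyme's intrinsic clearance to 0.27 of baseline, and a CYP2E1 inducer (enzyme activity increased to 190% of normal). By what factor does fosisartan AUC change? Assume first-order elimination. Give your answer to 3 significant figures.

The CYP1A2 pathway (27% of clearance) drops to 0.27× activity: 0.27 × 0.27 = 0.0729.
The CYP2E1 pathway (60% of clearance) increases to 1.9× activity: 0.6 × 1.9 = 1.14.
The remaining 13% of clearance is unaffected.
CL_new/CL_old = 0.0729 + 1.14 + 0.13 = 1.3429.
Net AUC ratio = 1 / 1.3429 = 0.745.

0.745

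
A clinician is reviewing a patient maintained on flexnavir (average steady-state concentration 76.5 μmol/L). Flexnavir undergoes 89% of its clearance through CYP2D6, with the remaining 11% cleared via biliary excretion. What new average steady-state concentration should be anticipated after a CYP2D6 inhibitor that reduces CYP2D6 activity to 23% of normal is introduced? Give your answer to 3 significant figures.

243 μmol/L

CYP2D6: 0.89 × 0.23 = 0.2047
Other: 0.11 (unchanged)
CL_new/CL_old = 0.2047 + 0.11 = 0.3147.
With dosing unchanged, average steady-state concentration scales as 1/CL: 76.5 / 0.3147 = 243 μmol/L.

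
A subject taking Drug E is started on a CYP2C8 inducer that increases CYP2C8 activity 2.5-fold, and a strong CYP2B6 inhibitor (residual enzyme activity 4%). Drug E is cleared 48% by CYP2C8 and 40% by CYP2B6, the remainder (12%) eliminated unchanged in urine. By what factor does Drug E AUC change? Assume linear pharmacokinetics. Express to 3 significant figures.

0.749

The CYP2C8 pathway (48% of clearance) increases to 2.5× activity: 0.48 × 2.5 = 1.2.
The CYP2B6 pathway (40% of clearance) drops to 0.04× activity: 0.4 × 0.04 = 0.016.
The remaining 12% of clearance is unaffected.
Relative clearance = 1.2 + 0.016 + 0.12 = 1.336.
AUC ∝ 1/CL: fold-change = 1 / 1.336 = 0.749.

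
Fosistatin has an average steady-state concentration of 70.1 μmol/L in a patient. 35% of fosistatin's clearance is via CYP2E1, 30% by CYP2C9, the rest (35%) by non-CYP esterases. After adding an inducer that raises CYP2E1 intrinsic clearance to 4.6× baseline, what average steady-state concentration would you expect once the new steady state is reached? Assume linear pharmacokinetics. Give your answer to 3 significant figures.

CYP2E1: 0.35 × 4.6 = 1.61
CYP2C9: 0.3 (unchanged)
Other: 0.35 (unchanged)
CL_new/CL_old = 1.61 + 0.3 + 0.35 = 2.26.
New average steady-state concentration = baseline ÷ relative clearance = 70.1 / 2.26 = 31.0 μmol/L.

31.0 μmol/L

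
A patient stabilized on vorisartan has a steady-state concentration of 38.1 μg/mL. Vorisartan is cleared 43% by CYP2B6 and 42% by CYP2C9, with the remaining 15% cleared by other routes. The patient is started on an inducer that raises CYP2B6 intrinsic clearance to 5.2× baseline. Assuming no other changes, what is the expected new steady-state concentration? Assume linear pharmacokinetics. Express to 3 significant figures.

13.6 μg/mL

The CYP2B6 pathway (43% of clearance) is boosted to 5.2× activity: 0.43 × 5.2 = 2.236.
CYP2C9 (42%) and the residual 15% are unaffected.
New clearance relative to baseline: 2.236 + 0.42 + 0.15 = 2.806.
Steady-state concentration ∝ 1/CL, so new value = 38.1 / 2.806 = 13.6 μg/mL.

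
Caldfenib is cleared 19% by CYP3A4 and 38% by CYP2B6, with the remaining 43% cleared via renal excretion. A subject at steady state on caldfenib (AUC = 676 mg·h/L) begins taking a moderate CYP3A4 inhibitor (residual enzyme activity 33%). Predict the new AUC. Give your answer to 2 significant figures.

The CYP3A4 pathway (19% of clearance) drops to 0.33× activity: 0.19 × 0.33 = 0.0627.
CYP2B6 (38%) and the residual 43% are unaffected.
Relative clearance = 0.0627 + 0.38 + 0.43 = 0.8727.
New AUC = baseline ÷ relative clearance = 676 / 0.8727 = 7.7 × 10² mg·h/L.

7.7 × 10² mg·h/L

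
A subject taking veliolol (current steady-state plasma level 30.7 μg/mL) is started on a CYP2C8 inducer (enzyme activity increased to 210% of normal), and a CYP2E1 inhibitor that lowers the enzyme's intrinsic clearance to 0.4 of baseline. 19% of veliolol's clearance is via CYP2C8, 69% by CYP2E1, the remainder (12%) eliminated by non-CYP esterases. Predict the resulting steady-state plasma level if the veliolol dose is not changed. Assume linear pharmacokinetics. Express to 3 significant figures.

The CYP2C8 pathway (19% of clearance) is boosted to 2.1× activity: 0.19 × 2.1 = 0.399.
The CYP2E1 pathway (69% of clearance) falls to 0.4× activity: 0.69 × 0.4 = 0.276.
Non-CYP routes (12%) are unchanged.
CL_new/CL_old = 0.399 + 0.276 + 0.12 = 0.795.
New steady-state plasma level = 30.7 / 0.795 = 38.6 μg/mL (concentration scales inversely with clearance).

38.6 μg/mL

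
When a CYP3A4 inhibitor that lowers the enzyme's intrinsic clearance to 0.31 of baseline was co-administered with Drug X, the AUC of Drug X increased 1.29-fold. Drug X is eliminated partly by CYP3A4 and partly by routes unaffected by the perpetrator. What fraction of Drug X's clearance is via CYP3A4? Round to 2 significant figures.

0.33

CL'/CL = 1 / 1.29 = 0.7752
0.31·fm + (1 − fm) = 0.7752
fm = (0.7752 − 1) / (0.31 − 1) = 0.33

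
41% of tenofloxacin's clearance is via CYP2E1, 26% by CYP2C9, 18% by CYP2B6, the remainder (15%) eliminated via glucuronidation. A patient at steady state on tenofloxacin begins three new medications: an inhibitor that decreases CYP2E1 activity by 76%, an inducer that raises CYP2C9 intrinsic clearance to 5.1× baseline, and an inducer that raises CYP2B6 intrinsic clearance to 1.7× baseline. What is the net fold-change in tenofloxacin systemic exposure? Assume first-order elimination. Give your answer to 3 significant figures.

The CYP2E1 pathway (41% of clearance) drops to 0.24× activity: 0.41 × 0.24 = 0.0984.
The CYP2C9 pathway (26% of clearance) increases to 5.1× activity: 0.26 × 5.1 = 1.326.
The CYP2B6 pathway (18% of clearance) increases to 1.7× activity: 0.18 × 1.7 = 0.306.
The remaining 15% of clearance is unaffected.
New clearance relative to baseline: 0.0984 + 1.326 + 0.306 + 0.15 = 1.8804.
Systemic exposure ∝ 1/CL: fold-change = 1 / 1.8804 = 0.532.

0.532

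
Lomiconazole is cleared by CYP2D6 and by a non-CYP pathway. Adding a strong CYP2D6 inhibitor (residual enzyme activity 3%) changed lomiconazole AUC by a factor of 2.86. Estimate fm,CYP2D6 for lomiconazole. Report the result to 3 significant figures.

CL'/CL = 1 / 2.86 = 0.3497
0.03·fm + (1 − fm) = 0.3497
fm = (0.3497 − 1) / (0.03 − 1) = 0.670

0.670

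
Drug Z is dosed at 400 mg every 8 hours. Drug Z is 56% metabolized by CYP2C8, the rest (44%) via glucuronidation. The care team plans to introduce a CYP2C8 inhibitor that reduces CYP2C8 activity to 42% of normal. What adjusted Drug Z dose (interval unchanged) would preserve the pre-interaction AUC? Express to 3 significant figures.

270 mg

The CYP2C8 pathway (56% of clearance) falls to 0.42× activity: 0.56 × 0.42 = 0.2352.
The remaining 44% of clearance is unaffected.
Relative clearance = 0.2352 + 0.44 = 0.6752.
Css,avg = (dose rate)/CL, so holding Css fixed requires dose ∝ CL: 400 × 0.6752 = 270 mg.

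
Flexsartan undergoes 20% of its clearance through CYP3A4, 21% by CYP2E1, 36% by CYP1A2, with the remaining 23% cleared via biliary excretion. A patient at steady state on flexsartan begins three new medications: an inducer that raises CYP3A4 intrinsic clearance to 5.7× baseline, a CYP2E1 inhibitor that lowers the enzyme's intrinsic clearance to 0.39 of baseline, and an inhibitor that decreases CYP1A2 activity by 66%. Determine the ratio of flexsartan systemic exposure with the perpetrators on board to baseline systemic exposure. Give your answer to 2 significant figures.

0.64

The CYP3A4 pathway (20% of clearance) is boosted to 5.7× activity: 0.2 × 5.7 = 1.14.
The CYP2E1 pathway (21% of clearance) falls to 0.39× activity: 0.21 × 0.39 = 0.0819.
The CYP1A2 pathway (36% of clearance) drops to 0.34× activity: 0.36 × 0.34 = 0.1224.
Non-CYP routes (23%) are unchanged.
CL_new/CL_old = 1.14 + 0.0819 + 0.1224 + 0.23 = 1.5743.
Because systemic exposure varies inversely with clearance, the combined effect is 1 / 1.5743 = 0.64.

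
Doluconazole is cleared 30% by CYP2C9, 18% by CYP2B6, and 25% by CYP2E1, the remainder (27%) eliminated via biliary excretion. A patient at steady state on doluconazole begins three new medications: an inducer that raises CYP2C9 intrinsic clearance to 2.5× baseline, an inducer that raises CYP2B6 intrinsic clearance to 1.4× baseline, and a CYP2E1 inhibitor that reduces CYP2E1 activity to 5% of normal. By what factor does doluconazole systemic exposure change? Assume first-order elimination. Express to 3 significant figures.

0.779

CYP2C9: 0.3 × 2.5 = 0.75
CYP2B6: 0.18 × 1.4 = 0.252
CYP2E1: 0.25 × 0.05 = 0.0125
Other: 0.27 (unchanged)
CL_new/CL_old = 0.75 + 0.252 + 0.0125 + 0.27 = 1.2845.
Net systemic exposure ratio = 1 / 1.2845 = 0.779.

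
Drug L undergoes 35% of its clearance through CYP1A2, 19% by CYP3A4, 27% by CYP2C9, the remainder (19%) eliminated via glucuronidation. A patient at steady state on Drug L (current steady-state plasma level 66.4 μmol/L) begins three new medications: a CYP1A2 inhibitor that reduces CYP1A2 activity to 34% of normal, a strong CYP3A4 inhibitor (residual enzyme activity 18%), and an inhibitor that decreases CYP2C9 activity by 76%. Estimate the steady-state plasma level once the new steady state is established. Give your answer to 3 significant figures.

CYP1A2: 0.35 × 0.34 = 0.119
CYP3A4: 0.19 × 0.18 = 0.0342
CYP2C9: 0.27 × 0.24 = 0.0648
Other: 0.19 (unchanged)
CL_new/CL_old = 0.119 + 0.0342 + 0.0648 + 0.19 = 0.408.
Steady-state plasma level ∝ 1/CL: new value = 66.4 / 0.408 = 163 μmol/L.

163 μmol/L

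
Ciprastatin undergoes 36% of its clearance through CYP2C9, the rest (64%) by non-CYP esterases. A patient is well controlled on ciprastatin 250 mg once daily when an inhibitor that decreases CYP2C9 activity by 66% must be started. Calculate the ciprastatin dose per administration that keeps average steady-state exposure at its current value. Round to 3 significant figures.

The CYP2C9 pathway (36% of clearance) drops to 0.34× activity: 0.36 × 0.34 = 0.1224.
The remaining 64% of clearance is unaffected.
New clearance relative to baseline: 0.1224 + 0.64 = 0.7624.
Exposure is unchanged when dose changes in proportion to clearance. New dose = 250 mg × 0.7624 = 191 mg.

191 mg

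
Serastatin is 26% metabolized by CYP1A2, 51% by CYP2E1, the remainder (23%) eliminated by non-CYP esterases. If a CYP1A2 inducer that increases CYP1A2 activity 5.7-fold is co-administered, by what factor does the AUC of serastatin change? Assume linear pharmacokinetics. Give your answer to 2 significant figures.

0.45

The CYP1A2 pathway (26% of clearance) is boosted to 5.7× activity: 0.26 × 5.7 = 1.482.
CYP2E1 (51%) and the residual 23% are unaffected.
New clearance relative to baseline: 1.482 + 0.51 + 0.23 = 2.222.
AUC ratio = CL_old/CL_new = 1 / 2.222 = 0.45.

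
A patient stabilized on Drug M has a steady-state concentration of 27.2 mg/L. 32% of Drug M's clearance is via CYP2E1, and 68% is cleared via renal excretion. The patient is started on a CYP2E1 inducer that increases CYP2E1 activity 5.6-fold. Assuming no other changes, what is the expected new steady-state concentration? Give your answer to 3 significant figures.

CYP2E1: 0.32 × 5.6 = 1.792
Other: 0.68 (unchanged)
New clearance relative to baseline: 1.792 + 0.68 = 2.472.
Steady-state concentration ∝ 1/CL, so new value = 27.2 / 2.472 = 11.0 mg/L.

11.0 mg/L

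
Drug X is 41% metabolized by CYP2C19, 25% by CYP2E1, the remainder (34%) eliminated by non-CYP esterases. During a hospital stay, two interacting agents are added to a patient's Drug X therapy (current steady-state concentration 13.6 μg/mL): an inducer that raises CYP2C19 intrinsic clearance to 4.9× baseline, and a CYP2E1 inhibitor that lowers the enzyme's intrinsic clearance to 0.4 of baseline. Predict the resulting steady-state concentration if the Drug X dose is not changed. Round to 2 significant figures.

The CYP2C19 pathway (41% of clearance) is boosted to 4.9× activity: 0.41 × 4.9 = 2.009.
The CYP2E1 pathway (25% of clearance) is reduced to 0.4× activity: 0.25 × 0.4 = 0.1.
The remaining 34% of clearance is unaffected.
Relative clearance = 2.009 + 0.1 + 0.34 = 2.449.
New steady-state concentration = 13.6 / 2.449 = 5.6 μg/mL (concentration scales inversely with clearance).

5.6 μg/mL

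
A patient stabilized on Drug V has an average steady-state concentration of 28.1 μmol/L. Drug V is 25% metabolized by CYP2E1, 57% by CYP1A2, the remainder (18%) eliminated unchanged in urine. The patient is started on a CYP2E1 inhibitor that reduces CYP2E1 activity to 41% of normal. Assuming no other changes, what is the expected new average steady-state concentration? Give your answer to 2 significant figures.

The CYP2E1 pathway (25% of clearance) drops to 0.41× activity: 0.25 × 0.41 = 0.1025.
CYP1A2 (57%) and the residual 18% are unaffected.
CL_new/CL_old = 0.1025 + 0.57 + 0.18 = 0.8525.
New average steady-state concentration = baseline ÷ relative clearance = 28.1 / 0.8525 = 33 μmol/L.

33 μmol/L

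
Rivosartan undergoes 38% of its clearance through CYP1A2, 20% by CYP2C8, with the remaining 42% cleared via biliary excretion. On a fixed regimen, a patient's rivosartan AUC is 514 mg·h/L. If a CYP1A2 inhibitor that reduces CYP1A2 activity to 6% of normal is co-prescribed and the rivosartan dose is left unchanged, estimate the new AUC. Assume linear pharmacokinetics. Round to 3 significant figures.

The CYP1A2 pathway (38% of clearance) falls to 0.06× activity: 0.38 × 0.06 = 0.0228.
CYP2C8 (20%) and the residual 42% are unaffected.
New clearance relative to baseline: 0.0228 + 0.2 + 0.42 = 0.6428.
AUC ∝ 1/CL, so new value = 514 / 0.6428 = 800 mg·h/L.

800 mg·h/L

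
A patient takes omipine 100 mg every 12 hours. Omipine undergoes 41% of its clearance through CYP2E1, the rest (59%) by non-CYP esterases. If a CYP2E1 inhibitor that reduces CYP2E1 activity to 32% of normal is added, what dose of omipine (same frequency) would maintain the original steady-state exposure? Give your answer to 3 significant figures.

72.1 mg

The CYP2E1 pathway (41% of clearance) is reduced to 0.32× activity: 0.41 × 0.32 = 0.1312.
The remaining 59% of clearance is unaffected.
CL_new/CL_old = 0.1312 + 0.59 = 0.7212.
Exposure is unchanged when dose changes in proportion to clearance. New dose = 100 mg × 0.7212 = 72.1 mg.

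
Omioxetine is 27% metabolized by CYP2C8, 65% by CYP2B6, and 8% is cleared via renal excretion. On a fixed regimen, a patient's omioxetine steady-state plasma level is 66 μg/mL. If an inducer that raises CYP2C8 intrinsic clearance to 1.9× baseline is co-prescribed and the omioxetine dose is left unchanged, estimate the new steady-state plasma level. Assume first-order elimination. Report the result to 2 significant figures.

53 μg/mL

The CYP2C8 pathway (27% of clearance) increases to 1.9× activity: 0.27 × 1.9 = 0.513.
CYP2B6 (65%) and the residual 8% are unaffected.
Relative clearance = 0.513 + 0.65 + 0.08 = 1.243.
With dosing unchanged, steady-state plasma level scales as 1/CL: 66 / 1.243 = 53 μg/mL.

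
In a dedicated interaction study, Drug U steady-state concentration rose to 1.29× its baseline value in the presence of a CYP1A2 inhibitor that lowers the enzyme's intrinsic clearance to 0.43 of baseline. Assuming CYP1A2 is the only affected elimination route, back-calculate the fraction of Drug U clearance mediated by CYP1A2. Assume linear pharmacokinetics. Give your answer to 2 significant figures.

0.39

Call the CYP1A2 fraction fm. After the interaction, CL_new/CL_old = fm × 0.43 + (1 − fm).
Steady-state concentration ratio = 1 / (new CL fraction), so new CL fraction = 1 / 1.29 = 0.7752.
fm × 0.43 + 1 − fm = 0.7752  ⇒  fm × (0.43 − 1) = −0.2248  ⇒  fm = 0.39.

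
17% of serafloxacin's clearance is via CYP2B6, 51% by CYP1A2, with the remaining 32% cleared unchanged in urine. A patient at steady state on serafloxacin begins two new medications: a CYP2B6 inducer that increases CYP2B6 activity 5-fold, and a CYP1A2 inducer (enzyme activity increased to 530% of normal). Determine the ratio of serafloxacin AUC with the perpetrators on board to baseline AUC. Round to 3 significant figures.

CYP2B6: 0.17 × 5 = 0.85
CYP1A2: 0.51 × 5.3 = 2.703
Other: 0.32 (unchanged)
Relative clearance = 0.85 + 2.703 + 0.32 = 3.873.
Net AUC ratio = 1 / 3.873 = 0.258.

0.258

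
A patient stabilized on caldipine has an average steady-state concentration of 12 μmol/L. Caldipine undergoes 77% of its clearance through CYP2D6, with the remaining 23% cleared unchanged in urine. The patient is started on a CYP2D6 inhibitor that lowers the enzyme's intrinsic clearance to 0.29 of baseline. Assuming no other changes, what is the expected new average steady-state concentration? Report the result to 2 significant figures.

The CYP2D6 pathway (77% of clearance) is reduced to 0.29× activity: 0.77 × 0.29 = 0.2233.
The remaining 23% of clearance is unaffected.
CL_new/CL_old = 0.2233 + 0.23 = 0.4533.
Average steady-state concentration ∝ 1/CL, so new value = 12 / 0.4533 = 26 μmol/L.

26 μmol/L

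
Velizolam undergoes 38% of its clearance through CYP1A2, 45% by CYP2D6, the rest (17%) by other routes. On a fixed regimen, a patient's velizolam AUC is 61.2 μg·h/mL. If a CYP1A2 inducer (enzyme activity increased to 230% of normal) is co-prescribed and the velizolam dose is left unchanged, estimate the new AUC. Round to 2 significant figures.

41 μg·h/mL

CYP1A2: 0.38 × 2.3 = 0.874
CYP2D6: 0.45 (unchanged)
Other: 0.17 (unchanged)
CL_new/CL_old = 0.874 + 0.45 + 0.17 = 1.494.
AUC ∝ 1/CL, so new value = 61.2 / 1.494 = 41 μg·h/mL.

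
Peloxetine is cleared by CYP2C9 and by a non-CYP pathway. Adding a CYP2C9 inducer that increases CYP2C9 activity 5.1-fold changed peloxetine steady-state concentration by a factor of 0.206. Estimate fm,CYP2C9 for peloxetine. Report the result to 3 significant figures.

Let fm be the CYP2C9 fraction. New clearance relative to baseline = fm × 5.1 + (1 − fm).
Steady-state concentration ratio = 1 / (new CL fraction), so new CL fraction = 1 / 0.206 = 4.854.
fm × 5.1 + 1 − fm = 4.854  ⇒  fm × (5.1 − 1) = 3.854  ⇒  fm = 0.940.

0.940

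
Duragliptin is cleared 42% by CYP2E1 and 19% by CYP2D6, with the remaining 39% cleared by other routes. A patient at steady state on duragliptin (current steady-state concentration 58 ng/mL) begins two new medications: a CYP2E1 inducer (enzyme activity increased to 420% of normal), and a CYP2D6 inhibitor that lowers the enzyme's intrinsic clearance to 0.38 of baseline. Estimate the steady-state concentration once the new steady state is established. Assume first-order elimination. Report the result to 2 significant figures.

The CYP2E1 pathway (42% of clearance) is boosted to 4.2× activity: 0.42 × 4.2 = 1.764.
The CYP2D6 pathway (19% of clearance) falls to 0.38× activity: 0.19 × 0.38 = 0.0722.
Non-CYP routes (39%) are unchanged.
CL_new/CL_old = 1.764 + 0.0722 + 0.39 = 2.2262.
Dividing the baseline by the relative clearance: 58 / 2.2262 = 26 ng/mL.

26 ng/mL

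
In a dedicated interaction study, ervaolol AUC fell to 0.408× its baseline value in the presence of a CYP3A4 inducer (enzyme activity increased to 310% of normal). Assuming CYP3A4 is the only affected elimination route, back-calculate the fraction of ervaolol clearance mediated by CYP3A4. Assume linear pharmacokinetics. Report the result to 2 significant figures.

0.69

CL'/CL = 1 / 0.408 = 2.451
3.1·fm + (1 − fm) = 2.451
fm = (2.451 − 1) / (3.1 − 1) = 0.69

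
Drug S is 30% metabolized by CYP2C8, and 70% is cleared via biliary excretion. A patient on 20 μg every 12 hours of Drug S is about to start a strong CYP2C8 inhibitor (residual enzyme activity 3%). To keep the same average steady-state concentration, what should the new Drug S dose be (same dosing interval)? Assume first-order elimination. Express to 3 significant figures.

14.2 μg

The CYP2C8 pathway (30% of clearance) is reduced to 0.03× activity: 0.3 × 0.03 = 0.009.
Non-CYP routes (70%) are unchanged.
Relative clearance = 0.009 + 0.7 = 0.709.
Exposure is unchanged when dose changes in proportion to clearance. New dose = 20 μg × 0.709 = 14.2 μg.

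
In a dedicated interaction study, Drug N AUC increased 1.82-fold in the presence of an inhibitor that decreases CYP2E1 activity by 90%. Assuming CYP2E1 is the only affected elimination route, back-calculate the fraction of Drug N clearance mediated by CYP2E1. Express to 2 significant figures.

0.50

Let fm be the CYP2E1 fraction. New clearance relative to baseline = fm × 0.1 + (1 − fm).
AUC ratio = 1 / (new CL fraction), so new CL fraction = 1 / 1.82 = 0.5495.
fm × 0.1 + 1 − fm = 0.5495  ⇒  fm × (0.1 − 1) = −0.4505  ⇒  fm = 0.50.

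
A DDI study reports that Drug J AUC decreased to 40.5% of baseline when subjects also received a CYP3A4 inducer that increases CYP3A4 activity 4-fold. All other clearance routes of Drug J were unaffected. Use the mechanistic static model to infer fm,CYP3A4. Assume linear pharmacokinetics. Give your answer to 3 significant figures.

Write x for the fraction cleared via CYP3A4. The observed AUC change means clearance rose to 1/0.405 = 2.469 of baseline.
Only the CYP3A4 route changed, so 2.469 = x·4 + (1 − x), giving x = 0.490.

0.490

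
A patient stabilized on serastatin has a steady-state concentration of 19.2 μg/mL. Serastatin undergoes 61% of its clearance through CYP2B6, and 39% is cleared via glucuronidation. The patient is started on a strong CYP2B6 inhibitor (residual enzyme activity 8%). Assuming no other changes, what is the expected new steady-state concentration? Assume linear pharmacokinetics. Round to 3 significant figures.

The CYP2B6 pathway (61% of clearance) falls to 0.08× activity: 0.61 × 0.08 = 0.0488.
Non-CYP routes (39%) are unchanged.
CL_new/CL_old = 0.0488 + 0.39 = 0.4388.
New steady-state concentration = baseline ÷ relative clearance = 19.2 / 0.4388 = 43.8 μg/mL.

43.8 μg/mL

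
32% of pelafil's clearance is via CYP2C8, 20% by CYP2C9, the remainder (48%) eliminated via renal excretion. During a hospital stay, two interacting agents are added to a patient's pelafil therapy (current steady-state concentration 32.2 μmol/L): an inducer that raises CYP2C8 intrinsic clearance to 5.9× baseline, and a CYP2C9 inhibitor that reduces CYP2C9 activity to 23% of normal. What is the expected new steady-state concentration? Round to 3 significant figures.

CYP2C8: 0.32 × 5.9 = 1.888
CYP2C9: 0.2 × 0.23 = 0.046
Other: 0.48 (unchanged)
CL_new/CL_old = 1.888 + 0.046 + 0.48 = 2.414.
New steady-state concentration = 32.2 / 2.414 = 13.3 μmol/L (concentration scales inversely with clearance).

13.3 μmol/L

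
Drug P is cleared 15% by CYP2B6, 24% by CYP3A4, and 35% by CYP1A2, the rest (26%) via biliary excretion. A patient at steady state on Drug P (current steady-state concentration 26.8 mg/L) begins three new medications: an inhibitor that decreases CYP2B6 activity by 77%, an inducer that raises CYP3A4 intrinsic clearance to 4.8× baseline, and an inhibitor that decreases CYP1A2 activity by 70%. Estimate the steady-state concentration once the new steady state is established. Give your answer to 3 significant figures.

17.3 mg/L

The CYP2B6 pathway (15% of clearance) falls to 0.23× activity: 0.15 × 0.23 = 0.0345.
The CYP3A4 pathway (24% of clearance) is boosted to 4.8× activity: 0.24 × 4.8 = 1.152.
The CYP1A2 pathway (35% of clearance) drops to 0.3× activity: 0.35 × 0.3 = 0.105.
The remaining 26% of clearance is unaffected.
Relative clearance = 0.0345 + 1.152 + 0.105 + 0.26 = 1.5515.
Dividing the baseline by the relative clearance: 26.8 / 1.5515 = 17.3 mg/L.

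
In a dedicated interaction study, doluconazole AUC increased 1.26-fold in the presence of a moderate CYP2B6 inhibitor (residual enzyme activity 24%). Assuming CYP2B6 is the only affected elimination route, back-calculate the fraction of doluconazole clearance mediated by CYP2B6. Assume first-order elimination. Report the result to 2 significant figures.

Let x = fm,CYP2B6. Because AUC ∝ 1/CL, relative clearance fell to 1/1.26 = 0.7937.
Setting x·0.24 + (1 − x) = 0.7937 and solving: x = (0.7937 − 1)/(0.24 − 1) = 0.27.

0.27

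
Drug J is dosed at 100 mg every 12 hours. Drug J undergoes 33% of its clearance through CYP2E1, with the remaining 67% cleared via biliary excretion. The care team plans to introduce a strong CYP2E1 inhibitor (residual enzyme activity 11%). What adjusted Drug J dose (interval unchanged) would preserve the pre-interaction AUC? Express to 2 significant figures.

The CYP2E1 pathway (33% of clearance) falls to 0.11× activity: 0.33 × 0.11 = 0.0363.
Non-CYP routes (67%) are unchanged.
Relative clearance = 0.0363 + 0.67 = 0.7063.
To maintain the same steady-state level, dose must scale with clearance: new dose = 100 × 0.7063 = 71 mg.

71 mg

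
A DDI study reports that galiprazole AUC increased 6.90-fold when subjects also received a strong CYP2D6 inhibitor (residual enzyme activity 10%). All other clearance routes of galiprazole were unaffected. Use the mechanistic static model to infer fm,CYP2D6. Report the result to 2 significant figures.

0.95

CL'/CL = 1 / 6.90 = 0.1449
0.1·fm + (1 − fm) = 0.1449
fm = (0.1449 − 1) / (0.1 − 1) = 0.95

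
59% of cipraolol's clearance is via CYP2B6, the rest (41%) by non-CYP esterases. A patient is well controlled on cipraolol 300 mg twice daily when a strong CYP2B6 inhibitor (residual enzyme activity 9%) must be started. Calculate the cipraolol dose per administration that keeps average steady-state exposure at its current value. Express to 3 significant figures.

139 mg

The CYP2B6 pathway (59% of clearance) drops to 0.09× activity: 0.59 × 0.09 = 0.0531.
The remaining 41% of clearance is unaffected.
CL_new/CL_old = 0.0531 + 0.41 = 0.4631.
Css,avg = (dose rate)/CL, so holding Css fixed requires dose ∝ CL: 300 × 0.4631 = 139 mg.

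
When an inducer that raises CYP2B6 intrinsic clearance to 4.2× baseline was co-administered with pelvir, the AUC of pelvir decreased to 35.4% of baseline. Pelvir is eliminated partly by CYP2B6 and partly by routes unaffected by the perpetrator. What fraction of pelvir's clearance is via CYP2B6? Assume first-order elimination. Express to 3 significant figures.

CL'/CL = 1 / 0.354 = 2.825
4.2·fm + (1 − fm) = 2.825
fm = (2.825 − 1) / (4.2 − 1) = 0.570

0.570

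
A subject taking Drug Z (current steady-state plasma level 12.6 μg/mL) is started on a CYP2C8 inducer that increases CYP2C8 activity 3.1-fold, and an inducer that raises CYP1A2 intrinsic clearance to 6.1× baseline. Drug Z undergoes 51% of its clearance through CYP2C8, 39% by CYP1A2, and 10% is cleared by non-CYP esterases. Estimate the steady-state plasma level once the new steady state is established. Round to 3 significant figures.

3.10 μg/mL

The CYP2C8 pathway (51% of clearance) is boosted to 3.1× activity: 0.51 × 3.1 = 1.581.
The CYP1A2 pathway (39% of clearance) increases to 6.1× activity: 0.39 × 6.1 = 2.379.
Non-CYP routes (10%) are unchanged.
CL_new/CL_old = 1.581 + 2.379 + 0.1 = 4.06.
Dividing the baseline by the relative clearance: 12.6 / 4.06 = 3.10 μg/mL.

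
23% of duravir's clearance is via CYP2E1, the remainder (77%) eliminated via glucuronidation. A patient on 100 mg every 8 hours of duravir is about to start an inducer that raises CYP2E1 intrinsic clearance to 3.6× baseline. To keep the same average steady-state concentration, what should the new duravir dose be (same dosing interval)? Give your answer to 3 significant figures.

160 mg

The CYP2E1 pathway (23% of clearance) rises to 3.6× activity: 0.23 × 3.6 = 0.828.
Non-CYP routes (77%) are unchanged.
New clearance relative to baseline: 0.828 + 0.77 = 1.598.
Exposure is unchanged when dose changes in proportion to clearance. New dose = 100 mg × 1.598 = 160 mg.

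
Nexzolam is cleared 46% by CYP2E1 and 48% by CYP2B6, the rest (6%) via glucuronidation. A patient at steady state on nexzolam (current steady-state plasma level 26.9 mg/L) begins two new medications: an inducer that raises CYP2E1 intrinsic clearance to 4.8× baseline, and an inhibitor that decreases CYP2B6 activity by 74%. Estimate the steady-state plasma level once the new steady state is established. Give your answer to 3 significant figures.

CYP2E1: 0.46 × 4.8 = 2.208
CYP2B6: 0.48 × 0.26 = 0.1248
Other: 0.06 (unchanged)
CL_new/CL_old = 2.208 + 0.1248 + 0.06 = 2.3928.
Dividing the baseline by the relative clearance: 26.9 / 2.3928 = 11.2 mg/L.

11.2 mg/L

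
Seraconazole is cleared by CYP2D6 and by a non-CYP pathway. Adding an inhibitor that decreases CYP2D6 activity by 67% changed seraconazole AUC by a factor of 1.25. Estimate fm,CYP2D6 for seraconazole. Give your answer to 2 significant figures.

0.30

Write x for the fraction cleared via CYP2D6. The observed AUC change means clearance fell to 1/1.25 = 0.8 of baseline.
Only the CYP2D6 route changed, so 0.8 = x·0.33 + (1 − x), giving x = 0.30.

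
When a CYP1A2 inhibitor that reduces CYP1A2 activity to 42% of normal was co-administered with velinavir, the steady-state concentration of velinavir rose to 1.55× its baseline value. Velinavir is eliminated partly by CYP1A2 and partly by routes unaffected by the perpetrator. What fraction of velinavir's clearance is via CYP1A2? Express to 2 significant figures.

Let fm be the CYP1A2 fraction. New clearance relative to baseline = fm × 0.42 + (1 − fm).
Steady-state concentration ratio = 1 / (new CL fraction), so new CL fraction = 1 / 1.55 = 0.6452.
fm × 0.42 + 1 − fm = 0.6452  ⇒  fm × (0.42 − 1) = −0.3548  ⇒  fm = 0.61.

0.61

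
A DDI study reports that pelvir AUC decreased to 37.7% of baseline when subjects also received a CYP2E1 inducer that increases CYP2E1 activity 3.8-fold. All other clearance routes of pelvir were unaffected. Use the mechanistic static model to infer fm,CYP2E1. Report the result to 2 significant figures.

Call the CYP2E1 fraction fm. After the interaction, CL_new/CL_old = fm × 3.8 + (1 − fm).
AUC ratio = 1 / (new CL fraction), so new CL fraction = 1 / 0.377 = 2.653.
fm × 3.8 + 1 − fm = 2.653  ⇒  fm × (3.8 − 1) = 1.653  ⇒  fm = 0.59.

0.59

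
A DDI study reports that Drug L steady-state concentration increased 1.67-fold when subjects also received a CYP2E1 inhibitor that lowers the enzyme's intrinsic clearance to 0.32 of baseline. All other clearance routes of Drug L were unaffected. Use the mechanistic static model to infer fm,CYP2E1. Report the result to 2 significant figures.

0.59

CL'/CL = 1 / 1.67 = 0.5988
0.32·fm + (1 − fm) = 0.5988
fm = (0.5988 − 1) / (0.32 − 1) = 0.59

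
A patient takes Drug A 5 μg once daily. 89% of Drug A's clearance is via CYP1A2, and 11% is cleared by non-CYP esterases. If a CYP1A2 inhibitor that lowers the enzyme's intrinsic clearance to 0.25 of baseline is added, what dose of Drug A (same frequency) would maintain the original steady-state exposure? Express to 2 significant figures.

The CYP1A2 pathway (89% of clearance) falls to 0.25× activity: 0.89 × 0.25 = 0.2225.
The remaining 11% of clearance is unaffected.
New clearance relative to baseline: 0.2225 + 0.11 = 0.3325.
Exposure is unchanged when dose changes in proportion to clearance. New dose = 5 μg × 0.3325 = 1.7 μg.

1.7 μg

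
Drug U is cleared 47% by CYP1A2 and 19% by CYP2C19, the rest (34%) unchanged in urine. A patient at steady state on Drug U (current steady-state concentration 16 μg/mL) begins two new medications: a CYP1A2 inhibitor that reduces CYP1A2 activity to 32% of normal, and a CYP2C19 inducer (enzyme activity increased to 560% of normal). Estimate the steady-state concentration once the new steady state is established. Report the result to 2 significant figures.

CYP1A2: 0.47 × 0.32 = 0.1504
CYP2C19: 0.19 × 5.6 = 1.064
Other: 0.34 (unchanged)
CL_new/CL_old = 0.1504 + 1.064 + 0.34 = 1.5544.
Dividing the baseline by the relative clearance: 16 / 1.5544 = 10 μg/mL.

10 μg/mL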